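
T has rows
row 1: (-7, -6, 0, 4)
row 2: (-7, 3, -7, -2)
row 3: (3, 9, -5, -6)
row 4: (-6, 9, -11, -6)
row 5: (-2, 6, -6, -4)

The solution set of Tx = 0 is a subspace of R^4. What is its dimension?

2

Row reduce to echelon form.
R2 ← R2 − R1: [0, 9, -7, -6]
R3 ← R3 + (3/7)·R1: [0, 45/7, -5, -30/7]
R4 ← R4 − (6/7)·R1: [0, 99/7, -11, -66/7]
R5 ← R5 − (2/7)·R1: [0, 54/7, -6, -36/7]
R3 ← R3 − (5/7)·R2: [0, 0, 0, 0]
R4 ← R4 − (11/7)·R2: [0, 0, 0, 0]
R5 ← R5 − (6/7)·R2: [0, 0, 0, 0]
2 nonzero rows, so rank(T) = 2.
T has 4 columns; by rank–nullity, nullity = 4 − 2 = 2.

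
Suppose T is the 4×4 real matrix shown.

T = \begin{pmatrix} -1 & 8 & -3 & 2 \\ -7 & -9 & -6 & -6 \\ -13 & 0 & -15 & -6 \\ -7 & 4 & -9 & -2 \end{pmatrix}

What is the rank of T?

Row reduce to echelon form.
R2 ← R2 − (7)·R1: [0, -65, 15, -20]
R3 ← R3 − (13)·R1: [0, -104, 24, -32]
R4 ← R4 − (7)·R1: [0, -52, 12, -16]
R3 ← R3 − (8/5)·R2: [0, 0, 0, 0]
R4 ← R4 − (4/5)·R2: [0, 0, 0, 0]
Echelon form has 2 nonzero rows, so rank(T) = 2.

2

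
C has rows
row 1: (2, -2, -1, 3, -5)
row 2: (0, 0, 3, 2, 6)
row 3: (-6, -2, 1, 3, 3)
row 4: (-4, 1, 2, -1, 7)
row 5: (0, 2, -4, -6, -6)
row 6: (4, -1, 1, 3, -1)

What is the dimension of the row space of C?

3

Row reduce to echelon form.
R3 ← R3 + (3)·R1: [0, -8, -2, 12, -12]
R4 ← R4 + (2)·R1: [0, -3, 0, 5, -3]
R6 ← R6 − (2)·R1: [0, 3, 3, -3, 9]
Swap R2 ↔ R3
R4 ← R4 − (3/8)·R2: [0, 0, 3/4, 1/2, 3/2]
R5 ← R5 + (1/4)·R2: [0, 0, -9/2, -3, -9]
R6 ← R6 + (3/8)·R2: [0, 0, 9/4, 3/2, 9/2]
R4 ← R4 − (1/4)·R3: [0, 0, 0, 0, 0]
R5 ← R5 + (3/2)·R3: [0, 0, 0, 0, 0]
R6 ← R6 − (3/4)·R3: [0, 0, 0, 0, 0]
Echelon form has 3 nonzero rows, so rank(C) = 3.
The row space has dimension equal to the rank: 3.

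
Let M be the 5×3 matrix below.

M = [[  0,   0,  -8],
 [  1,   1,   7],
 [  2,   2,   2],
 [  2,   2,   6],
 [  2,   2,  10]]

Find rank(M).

Row reduce to echelon form.
Swap R1 ↔ R2
R3 ← R3 − (2)·R1: [0, 0, -12]
R4 ← R4 − (2)·R1: [0, 0, -8]
R5 ← R5 − (2)·R1: [0, 0, -4]
R3 ← R3 − (3/2)·R2: [0, 0, 0]
R4 ← R4 − R2: [0, 0, 0]
R5 ← R5 − (1/2)·R2: [0, 0, 0]
Echelon form has 2 nonzero rows, so rank(M) = 2.

2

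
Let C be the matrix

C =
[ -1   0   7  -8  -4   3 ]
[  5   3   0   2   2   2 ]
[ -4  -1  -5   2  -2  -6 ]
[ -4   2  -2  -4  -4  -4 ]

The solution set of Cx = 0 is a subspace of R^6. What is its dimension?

Row reduce to echelon form.
R2 ← R2 + (5)·R1: [0, 3, 35, -38, -18, 17]
R3 ← R3 − (4)·R1: [0, -1, -33, 34, 14, -18]
R4 ← R4 − (4)·R1: [0, 2, -30, 28, 12, -16]
R3 ← R3 + (1/3)·R2: [0, 0, -64/3, 64/3, 8, -37/3]
R4 ← R4 − (2/3)·R2: [0, 0, -160/3, 160/3, 24, -82/3]
R4 ← R4 − (5/2)·R3: [0, 0, 0, 0, 4, 7/2]
4 nonzero rows, so rank(C) = 4.
C has 6 columns; by rank–nullity, nullity = 6 − 4 = 2.

2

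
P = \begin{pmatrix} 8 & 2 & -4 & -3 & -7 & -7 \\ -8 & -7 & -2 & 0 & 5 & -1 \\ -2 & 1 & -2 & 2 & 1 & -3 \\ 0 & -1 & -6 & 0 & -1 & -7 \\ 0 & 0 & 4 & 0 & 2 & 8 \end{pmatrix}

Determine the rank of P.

Row reduce to echelon form.
R2 ← R2 + R1: [0, -5, -6, -3, -2, -8]
R3 ← R3 + (1/4)·R1: [0, 3/2, -3, 5/4, -3/4, -19/4]
R3 ← R3 + (3/10)·R2: [0, 0, -24/5, 7/20, -27/20, -143/20]
R4 ← R4 − (1/5)·R2: [0, 0, -24/5, 3/5, -3/5, -27/5]
R4 ← R4 − R3: [0, 0, 0, 1/4, 3/4, 7/4]
R5 ← R5 + (5/6)·R3: [0, 0, 0, 7/24, 7/8, 49/24]
R5 ← R5 − (7/6)·R4: [0, 0, 0, 0, 0, 0]
Echelon form has 4 nonzero rows, so rank(P) = 4.

4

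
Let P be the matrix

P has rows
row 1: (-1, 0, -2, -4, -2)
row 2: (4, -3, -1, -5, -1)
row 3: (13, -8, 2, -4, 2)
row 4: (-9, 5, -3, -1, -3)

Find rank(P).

2

Row reduce to echelon form.
R2 ← R2 + (4)·R1: [0, -3, -9, -21, -9]
R3 ← R3 + (13)·R1: [0, -8, -24, -56, -24]
R4 ← R4 − (9)·R1: [0, 5, 15, 35, 15]
R3 ← R3 − (8/3)·R2: [0, 0, 0, 0, 0]
R4 ← R4 + (5/3)·R2: [0, 0, 0, 0, 0]
Echelon form has 2 nonzero rows, so rank(P) = 2.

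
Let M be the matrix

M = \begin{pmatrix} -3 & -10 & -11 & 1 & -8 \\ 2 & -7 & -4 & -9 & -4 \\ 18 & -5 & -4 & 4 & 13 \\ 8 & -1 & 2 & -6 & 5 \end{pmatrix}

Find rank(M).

3

Row reduce to echelon form.
R2 ← R2 + (2/3)·R1: [0, -41/3, -34/3, -25/3, -28/3]
R3 ← R3 + (6)·R1: [0, -65, -70, 10, -35]
R4 ← R4 + (8/3)·R1: [0, -83/3, -82/3, -10/3, -49/3]
R3 ← R3 − (195/41)·R2: [0, 0, -660/41, 2035/41, 385/41]
R4 ← R4 − (83/41)·R2: [0, 0, -180/41, 555/41, 105/41]
R4 ← R4 − (3/11)·R3: [0, 0, 0, 0, 0]
Echelon form has 3 nonzero rows, so rank(M) = 3.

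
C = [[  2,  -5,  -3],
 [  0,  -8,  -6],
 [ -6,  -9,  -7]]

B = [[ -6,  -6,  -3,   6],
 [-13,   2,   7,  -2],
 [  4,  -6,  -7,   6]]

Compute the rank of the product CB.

2

First compute CB:
[[ 41,  -4, -20,   4],
 [ 80,  20, -14, -20],
 [125,  60,   4, -60]]
Now row reduce the product.
R2 ← R2 − (80/41)·R1: [0, 1140/41, 1026/41, -1140/41]
R3 ← R3 − (125/41)·R1: [0, 2960/41, 2664/41, -2960/41]
R3 ← R3 − (148/57)·R2: [0, 0, 0, 0]
2 nonzero rows, so rank(CB) = 2.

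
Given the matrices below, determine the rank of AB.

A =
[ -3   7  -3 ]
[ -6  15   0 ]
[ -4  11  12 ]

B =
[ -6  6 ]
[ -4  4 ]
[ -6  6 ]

First compute AB:
[[  8,  -8],
 [-24,  24],
 [-92,  92]]
Now row reduce the product.
R2 ← R2 + (3)·R1: [0, 0]
R3 ← R3 + (23/2)·R1: [0, 0]
1 nonzero row, so rank(AB) = 1.

1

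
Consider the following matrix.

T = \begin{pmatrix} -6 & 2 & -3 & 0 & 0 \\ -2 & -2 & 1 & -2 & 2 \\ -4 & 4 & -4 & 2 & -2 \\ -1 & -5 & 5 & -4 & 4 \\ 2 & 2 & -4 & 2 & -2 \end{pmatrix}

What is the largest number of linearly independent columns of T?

Row reduce to echelon form.
R2 ← R2 − (1/3)·R1: [0, -8/3, 2, -2, 2]
R3 ← R3 − (2/3)·R1: [0, 8/3, -2, 2, -2]
R4 ← R4 − (1/6)·R1: [0, -16/3, 11/2, -4, 4]
R5 ← R5 + (1/3)·R1: [0, 8/3, -5, 2, -2]
R3 ← R3 + R2: [0, 0, 0, 0, 0]
R4 ← R4 − (2)·R2: [0, 0, 3/2, 0, 0]
R5 ← R5 + R2: [0, 0, -3, 0, 0]
Swap R3 ↔ R4
R5 ← R5 + (2)·R3: [0, 0, 0, 0, 0]
Echelon form has 3 nonzero rows, so rank(T) = 3.
The rank gives the maximum number of linearly independent columns: 3.

3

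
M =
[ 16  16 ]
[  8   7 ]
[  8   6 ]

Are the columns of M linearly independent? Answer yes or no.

Row reduce M to echelon form.
R2 ← R2 − (1/2)·R1: [0, -1]
R3 ← R3 − (1/2)·R1: [0, -2]
R3 ← R3 − (2)·R2: [0, 0]
2 pivots among 2 columns.
Every column is a pivot column, so the columns are linearly independent.

yes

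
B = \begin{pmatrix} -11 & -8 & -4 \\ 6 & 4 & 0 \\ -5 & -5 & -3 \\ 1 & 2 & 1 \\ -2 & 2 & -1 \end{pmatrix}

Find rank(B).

Row reduce to echelon form.
R2 ← R2 + (6/11)·R1: [0, -4/11, -24/11]
R3 ← R3 − (5/11)·R1: [0, -15/11, -13/11]
R4 ← R4 + (1/11)·R1: [0, 14/11, 7/11]
R5 ← R5 − (2/11)·R1: [0, 38/11, -3/11]
R3 ← R3 − (15/4)·R2: [0, 0, 7]
R4 ← R4 + (7/2)·R2: [0, 0, -7]
R5 ← R5 + (19/2)·R2: [0, 0, -21]
R4 ← R4 + R3: [0, 0, 0]
R5 ← R5 + (3)·R3: [0, 0, 0]
Echelon form has 3 nonzero rows, so rank(B) = 3.

3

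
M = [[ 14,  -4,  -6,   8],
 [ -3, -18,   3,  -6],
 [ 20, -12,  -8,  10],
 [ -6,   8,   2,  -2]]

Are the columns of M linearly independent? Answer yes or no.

Row reduce M to echelon form.
R2 ← R2 + (3/14)·R1: [0, -132/7, 12/7, -30/7]
R3 ← R3 − (10/7)·R1: [0, -44/7, 4/7, -10/7]
R4 ← R4 + (3/7)·R1: [0, 44/7, -4/7, 10/7]
R3 ← R3 − (1/3)·R2: [0, 0, 0, 0]
R4 ← R4 + (1/3)·R2: [0, 0, 0, 0]
2 pivots among 4 columns.
Only 2 < 4 pivot columns, so the columns are linearly dependent.

no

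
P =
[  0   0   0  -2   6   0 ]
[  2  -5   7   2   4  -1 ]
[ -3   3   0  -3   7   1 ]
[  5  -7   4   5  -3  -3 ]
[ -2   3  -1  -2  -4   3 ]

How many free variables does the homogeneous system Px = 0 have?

2

Row reduce to echelon form.
Swap R1 ↔ R2
R3 ← R3 + (3/2)·R1: [0, -9/2, 21/2, 0, 13, -1/2]
R4 ← R4 − (5/2)·R1: [0, 11/2, -27/2, 0, -13, -1/2]
R5 ← R5 + R1: [0, -2, 6, 0, 0, 2]
Swap R2 ↔ R3
R4 ← R4 + (11/9)·R2: [0, 0, -2/3, 0, 26/9, -10/9]
R5 ← R5 − (4/9)·R2: [0, 0, 4/3, 0, -52/9, 20/9]
Swap R3 ↔ R4
R5 ← R5 + (2)·R3: [0, 0, 0, 0, 0, 0]
4 nonzero rows, so rank(P) = 4.
P has 6 columns; by rank–nullity, nullity = 6 − 4 = 2.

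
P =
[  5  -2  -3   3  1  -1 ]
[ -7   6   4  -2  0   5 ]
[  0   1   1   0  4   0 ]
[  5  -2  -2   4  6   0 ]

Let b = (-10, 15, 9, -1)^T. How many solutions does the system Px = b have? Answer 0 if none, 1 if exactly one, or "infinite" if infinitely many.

infinite

Row reduce the augmented matrix [P | b].
R2 ← R2 + (7/5)·R1: [0, 16/5, -1/5, 11/5, 7/5, 18/5, 1]
R4 ← R4 − R1: [0, 0, 1, 1, 5, 1, 9]
R3 ← R3 − (5/16)·R2: [0, 0, 17/16, -11/16, 57/16, -9/8, 139/16]
R4 ← R4 − (16/17)·R3: [0, 0, 0, 28/17, 28/17, 35/17, 14/17]
The echelon form has 4 nonzero rows, and every pivot lies in the first 6 columns, so rank(P) = rank([P|b]) = 4.
The system is consistent.
rank = 4 < 6 unknowns, so there are infinitely many solutions.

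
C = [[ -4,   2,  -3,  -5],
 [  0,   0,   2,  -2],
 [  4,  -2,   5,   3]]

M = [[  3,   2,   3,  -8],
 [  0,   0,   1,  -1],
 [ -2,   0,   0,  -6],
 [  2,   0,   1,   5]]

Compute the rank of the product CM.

2

First compute CM:
[[-16,  -8, -15,  23],
 [ -8,   0,  -2, -22],
 [  8,   8,  13, -45]]
Now row reduce the product.
R2 ← R2 − (1/2)·R1: [0, 4, 11/2, -67/2]
R3 ← R3 + (1/2)·R1: [0, 4, 11/2, -67/2]
R3 ← R3 − R2: [0, 0, 0, 0]
2 nonzero rows, so rank(CM) = 2.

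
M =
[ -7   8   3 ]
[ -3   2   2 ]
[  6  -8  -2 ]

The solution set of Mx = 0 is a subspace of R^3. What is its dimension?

1

Row reduce to echelon form.
R2 ← R2 − (3/7)·R1: [0, -10/7, 5/7]
R3 ← R3 + (6/7)·R1: [0, -8/7, 4/7]
R3 ← R3 − (4/5)·R2: [0, 0, 0]
2 nonzero rows, so rank(M) = 2.
M has 3 columns; by rank–nullity, nullity = 3 − 2 = 1.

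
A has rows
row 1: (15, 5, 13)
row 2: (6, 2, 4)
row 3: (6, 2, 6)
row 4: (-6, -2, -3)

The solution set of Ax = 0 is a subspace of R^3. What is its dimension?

Row reduce to echelon form.
R2 ← R2 − (2/5)·R1: [0, 0, -6/5]
R3 ← R3 − (2/5)·R1: [0, 0, 4/5]
R4 ← R4 + (2/5)·R1: [0, 0, 11/5]
R3 ← R3 + (2/3)·R2: [0, 0, 0]
R4 ← R4 + (11/6)·R2: [0, 0, 0]
2 nonzero rows, so rank(A) = 2.
A has 3 columns; by rank–nullity, nullity = 3 − 2 = 1.

1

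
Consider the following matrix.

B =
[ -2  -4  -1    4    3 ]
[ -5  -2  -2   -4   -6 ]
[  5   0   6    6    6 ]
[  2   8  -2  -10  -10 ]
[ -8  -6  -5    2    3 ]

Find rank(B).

5

Row reduce to echelon form.
R2 ← R2 − (5/2)·R1: [0, 8, 1/2, -14, -27/2]
R3 ← R3 + (5/2)·R1: [0, -10, 7/2, 16, 27/2]
R4 ← R4 + R1: [0, 4, -3, -6, -7]
R5 ← R5 − (4)·R1: [0, 10, -1, -14, -9]
R3 ← R3 + (5/4)·R2: [0, 0, 33/8, -3/2, -27/8]
R4 ← R4 − (1/2)·R2: [0, 0, -13/4, 1, -1/4]
R5 ← R5 − (5/4)·R2: [0, 0, -13/8, 7/2, 63/8]
R4 ← R4 + (26/33)·R3: [0, 0, 0, -2/11, -32/11]
R5 ← R5 + (13/33)·R3: [0, 0, 0, 32/11, 72/11]
R5 ← R5 + (16)·R4: [0, 0, 0, 0, -40]
Echelon form has 5 nonzero rows, so rank(B) = 5.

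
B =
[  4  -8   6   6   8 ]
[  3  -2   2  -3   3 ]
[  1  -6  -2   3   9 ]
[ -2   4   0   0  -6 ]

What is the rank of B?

Row reduce to echelon form.
R2 ← R2 − (3/4)·R1: [0, 4, -5/2, -15/2, -3]
R3 ← R3 − (1/4)·R1: [0, -4, -7/2, 3/2, 7]
R4 ← R4 + (1/2)·R1: [0, 0, 3, 3, -2]
R3 ← R3 + R2: [0, 0, -6, -6, 4]
R4 ← R4 + (1/2)·R3: [0, 0, 0, 0, 0]
Echelon form has 3 nonzero rows, so rank(B) = 3.

3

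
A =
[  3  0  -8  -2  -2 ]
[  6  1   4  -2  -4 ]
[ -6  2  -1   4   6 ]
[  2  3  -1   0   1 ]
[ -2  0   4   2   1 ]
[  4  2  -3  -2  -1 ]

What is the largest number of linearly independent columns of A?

4

Row reduce to echelon form.
R2 ← R2 − (2)·R1: [0, 1, 20, 2, 0]
R3 ← R3 + (2)·R1: [0, 2, -17, 0, 2]
R4 ← R4 − (2/3)·R1: [0, 3, 13/3, 4/3, 7/3]
R5 ← R5 + (2/3)·R1: [0, 0, -4/3, 2/3, -1/3]
R6 ← R6 − (4/3)·R1: [0, 2, 23/3, 2/3, 5/3]
R3 ← R3 − (2)·R2: [0, 0, -57, -4, 2]
R4 ← R4 − (3)·R2: [0, 0, -167/3, -14/3, 7/3]
R6 ← R6 − (2)·R2: [0, 0, -97/3, -10/3, 5/3]
R4 ← R4 − (167/171)·R3: [0, 0, 0, -130/171, 65/171]
R5 ← R5 − (4/171)·R3: [0, 0, 0, 130/171, -65/171]
R6 ← R6 − (97/171)·R3: [0, 0, 0, -182/171, 91/171]
R5 ← R5 + R4: [0, 0, 0, 0, 0]
R6 ← R6 − (7/5)·R4: [0, 0, 0, 0, 0]
Echelon form has 4 nonzero rows, so rank(A) = 4.
The rank gives the maximum number of linearly independent columns: 4.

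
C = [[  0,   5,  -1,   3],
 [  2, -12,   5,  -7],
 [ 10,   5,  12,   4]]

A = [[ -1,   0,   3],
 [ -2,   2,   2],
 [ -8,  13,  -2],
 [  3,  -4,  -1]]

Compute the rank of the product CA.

First compute CA:
[[  7, -15,   9],
 [-39,  69, -21],
 [-104, 150,  12]]
Now row reduce the product.
R2 ← R2 + (39/7)·R1: [0, -102/7, 204/7]
R3 ← R3 + (104/7)·R1: [0, -510/7, 1020/7]
R3 ← R3 − (5)·R2: [0, 0, 0]
2 nonzero rows, so rank(CA) = 2.

2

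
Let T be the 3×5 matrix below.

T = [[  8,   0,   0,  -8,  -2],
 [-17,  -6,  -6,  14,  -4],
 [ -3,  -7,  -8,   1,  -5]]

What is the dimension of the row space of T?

3

Row reduce to echelon form.
R2 ← R2 + (17/8)·R1: [0, -6, -6, -3, -33/4]
R3 ← R3 + (3/8)·R1: [0, -7, -8, -2, -23/4]
R3 ← R3 − (7/6)·R2: [0, 0, -1, 3/2, 31/8]
Echelon form has 3 nonzero rows, so rank(T) = 3.
The row space has dimension equal to the rank: 3.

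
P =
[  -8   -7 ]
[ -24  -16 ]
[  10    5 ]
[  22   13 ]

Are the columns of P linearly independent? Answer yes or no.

yes

Row reduce P to echelon form.
R2 ← R2 − (3)·R1: [0, 5]
R3 ← R3 + (5/4)·R1: [0, -15/4]
R4 ← R4 + (11/4)·R1: [0, -25/4]
R3 ← R3 + (3/4)·R2: [0, 0]
R4 ← R4 + (5/4)·R2: [0, 0]
2 pivots among 2 columns.
Every column is a pivot column, so the columns are linearly independent.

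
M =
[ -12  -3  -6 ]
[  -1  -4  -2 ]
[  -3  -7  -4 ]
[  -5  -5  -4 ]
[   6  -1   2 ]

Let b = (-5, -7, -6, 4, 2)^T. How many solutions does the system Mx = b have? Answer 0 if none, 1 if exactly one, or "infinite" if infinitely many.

0

Row reduce the augmented matrix [M | b].
R2 ← R2 − (1/12)·R1: [0, -15/4, -3/2, -79/12]
R3 ← R3 − (1/4)·R1: [0, -25/4, -5/2, -19/4]
R4 ← R4 − (5/12)·R1: [0, -15/4, -3/2, 73/12]
R5 ← R5 + (1/2)·R1: [0, -5/2, -1, -1/2]
R3 ← R3 − (5/3)·R2: [0, 0, 0, 56/9]
R4 ← R4 − R2: [0, 0, 0, 38/3]
R5 ← R5 − (2/3)·R2: [0, 0, 0, 35/9]
R4 ← R4 − (57/28)·R3: [0, 0, 0, 0]
R5 ← R5 − (5/8)·R3: [0, 0, 0, 0]
The echelon form has 3 nonzero rows; the last pivot sits in the augmented column, so rank(M) = 2 but rank([M|b]) = 3.
Since the ranks differ, the system is inconsistent.
It has no solutions.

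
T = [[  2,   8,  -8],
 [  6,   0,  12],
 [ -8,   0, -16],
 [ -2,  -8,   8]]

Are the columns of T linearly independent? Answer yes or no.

Row reduce T to echelon form.
R2 ← R2 − (3)·R1: [0, -24, 36]
R3 ← R3 + (4)·R1: [0, 32, -48]
R4 ← R4 + R1: [0, 0, 0]
R3 ← R3 + (4/3)·R2: [0, 0, 0]
2 pivots among 3 columns.
Only 2 < 3 pivot columns, so the columns are linearly dependent.

no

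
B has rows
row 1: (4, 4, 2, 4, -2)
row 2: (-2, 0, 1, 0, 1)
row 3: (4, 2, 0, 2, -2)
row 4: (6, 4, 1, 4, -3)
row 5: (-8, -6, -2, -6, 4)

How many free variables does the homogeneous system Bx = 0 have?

3

Row reduce to echelon form.
R2 ← R2 + (1/2)·R1: [0, 2, 2, 2, 0]
R3 ← R3 − R1: [0, -2, -2, -2, 0]
R4 ← R4 − (3/2)·R1: [0, -2, -2, -2, 0]
R5 ← R5 + (2)·R1: [0, 2, 2, 2, 0]
R3 ← R3 + R2: [0, 0, 0, 0, 0]
R4 ← R4 + R2: [0, 0, 0, 0, 0]
R5 ← R5 − R2: [0, 0, 0, 0, 0]
2 nonzero rows, so rank(B) = 2.
B has 5 columns; by rank–nullity, nullity = 5 − 2 = 3.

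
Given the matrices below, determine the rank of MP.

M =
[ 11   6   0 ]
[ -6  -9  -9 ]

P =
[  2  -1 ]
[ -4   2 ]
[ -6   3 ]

First compute MP:
[[ -2,   1],
 [ 78, -39]]
Now row reduce the product.
R2 ← R2 + (39)·R1: [0, 0]
1 nonzero row, so rank(MP) = 1.

1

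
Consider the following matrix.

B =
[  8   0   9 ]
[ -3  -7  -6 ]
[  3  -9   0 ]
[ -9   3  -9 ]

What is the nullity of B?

Row reduce to echelon form.
R2 ← R2 + (3/8)·R1: [0, -7, -21/8]
R3 ← R3 − (3/8)·R1: [0, -9, -27/8]
R4 ← R4 + (9/8)·R1: [0, 3, 9/8]
R3 ← R3 − (9/7)·R2: [0, 0, 0]
R4 ← R4 + (3/7)·R2: [0, 0, 0]
2 nonzero rows, so rank(B) = 2.
B has 3 columns; by rank–nullity, nullity = 3 − 2 = 1.

1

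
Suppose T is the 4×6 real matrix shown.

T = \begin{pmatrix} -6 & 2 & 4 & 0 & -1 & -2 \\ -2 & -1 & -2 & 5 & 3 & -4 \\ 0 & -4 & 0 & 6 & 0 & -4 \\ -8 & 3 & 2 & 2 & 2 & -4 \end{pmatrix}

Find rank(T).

Row reduce to echelon form.
R2 ← R2 − (1/3)·R1: [0, -5/3, -10/3, 5, 10/3, -10/3]
R4 ← R4 − (4/3)·R1: [0, 1/3, -10/3, 2, 10/3, -4/3]
R3 ← R3 − (12/5)·R2: [0, 0, 8, -6, -8, 4]
R4 ← R4 + (1/5)·R2: [0, 0, -4, 3, 4, -2]
R4 ← R4 + (1/2)·R3: [0, 0, 0, 0, 0, 0]
Echelon form has 3 nonzero rows, so rank(T) = 3.

3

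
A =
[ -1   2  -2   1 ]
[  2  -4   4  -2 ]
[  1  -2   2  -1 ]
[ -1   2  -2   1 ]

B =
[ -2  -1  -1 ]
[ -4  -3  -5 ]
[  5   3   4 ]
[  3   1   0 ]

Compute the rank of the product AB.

1

First compute AB:
[[-13, -10, -17],
 [ 26,  20,  34],
 [ 13,  10,  17],
 [-13, -10, -17]]
Now row reduce the product.
R2 ← R2 + (2)·R1: [0, 0, 0]
R3 ← R3 + R1: [0, 0, 0]
R4 ← R4 − R1: [0, 0, 0]
1 nonzero row, so rank(AB) = 1.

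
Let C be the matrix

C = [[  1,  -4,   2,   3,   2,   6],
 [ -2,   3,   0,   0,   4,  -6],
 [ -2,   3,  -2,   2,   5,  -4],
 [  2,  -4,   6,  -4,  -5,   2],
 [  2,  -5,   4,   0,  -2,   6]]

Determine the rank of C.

Row reduce to echelon form.
R2 ← R2 + (2)·R1: [0, -5, 4, 6, 8, 6]
R3 ← R3 + (2)·R1: [0, -5, 2, 8, 9, 8]
R4 ← R4 − (2)·R1: [0, 4, 2, -10, -9, -10]
R5 ← R5 − (2)·R1: [0, 3, 0, -6, -6, -6]
R3 ← R3 − R2: [0, 0, -2, 2, 1, 2]
R4 ← R4 + (4/5)·R2: [0, 0, 26/5, -26/5, -13/5, -26/5]
R5 ← R5 + (3/5)·R2: [0, 0, 12/5, -12/5, -6/5, -12/5]
R4 ← R4 + (13/5)·R3: [0, 0, 0, 0, 0, 0]
R5 ← R5 + (6/5)·R3: [0, 0, 0, 0, 0, 0]
Echelon form has 3 nonzero rows, so rank(C) = 3.

3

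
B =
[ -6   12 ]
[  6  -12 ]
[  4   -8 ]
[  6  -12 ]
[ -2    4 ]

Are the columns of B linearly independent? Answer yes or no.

Row reduce B to echelon form.
R2 ← R2 + R1: [0, 0]
R3 ← R3 + (2/3)·R1: [0, 0]
R4 ← R4 + R1: [0, 0]
R5 ← R5 − (1/3)·R1: [0, 0]
1 pivot among 2 columns.
Only 1 < 2 pivot columns, so the columns are linearly dependent.

no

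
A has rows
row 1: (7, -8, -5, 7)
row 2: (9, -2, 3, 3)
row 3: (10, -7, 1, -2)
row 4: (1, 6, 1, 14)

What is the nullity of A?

Row reduce to echelon form.
R2 ← R2 − (9/7)·R1: [0, 58/7, 66/7, -6]
R3 ← R3 − (10/7)·R1: [0, 31/7, 57/7, -12]
R4 ← R4 − (1/7)·R1: [0, 50/7, 12/7, 13]
R3 ← R3 − (31/58)·R2: [0, 0, 90/29, -255/29]
R4 ← R4 − (25/29)·R2: [0, 0, -186/29, 527/29]
R4 ← R4 + (31/15)·R3: [0, 0, 0, 0]
3 nonzero rows, so rank(A) = 3.
A has 4 columns; by rank–nullity, nullity = 4 − 3 = 1.

1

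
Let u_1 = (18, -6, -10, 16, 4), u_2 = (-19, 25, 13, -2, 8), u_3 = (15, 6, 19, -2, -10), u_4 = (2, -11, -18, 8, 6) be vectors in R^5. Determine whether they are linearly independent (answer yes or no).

no

Form the matrix with these vectors as rows and row reduce.
R2 ← R2 + (19/18)·R1: [0, 56/3, 22/9, 134/9, 110/9]
R3 ← R3 − (5/6)·R1: [0, 11, 82/3, -46/3, -40/3]
R4 ← R4 − (1/9)·R1: [0, -31/3, -152/9, 56/9, 50/9]
R3 ← R3 − (33/56)·R2: [0, 0, 725/28, -675/28, -575/28]
R4 ← R4 + (31/56)·R2: [0, 0, -435/28, 405/28, 345/28]
R4 ← R4 + (3/5)·R3: [0, 0, 0, 0, 0]
3 nonzero rows, so the 4 vectors span a space of dimension 3.
Since 3 < 4, the vectors are linearly dependent.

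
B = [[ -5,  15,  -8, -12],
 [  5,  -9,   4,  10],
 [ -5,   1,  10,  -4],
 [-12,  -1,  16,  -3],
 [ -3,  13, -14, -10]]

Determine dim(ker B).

Row reduce to echelon form.
R2 ← R2 + R1: [0, 6, -4, -2]
R3 ← R3 − R1: [0, -14, 18, 8]
R4 ← R4 − (12/5)·R1: [0, -37, 176/5, 129/5]
R5 ← R5 − (3/5)·R1: [0, 4, -46/5, -14/5]
R3 ← R3 + (7/3)·R2: [0, 0, 26/3, 10/3]
R4 ← R4 + (37/6)·R2: [0, 0, 158/15, 202/15]
R5 ← R5 − (2/3)·R2: [0, 0, -98/15, -22/15]
R4 ← R4 − (79/65)·R3: [0, 0, 0, 612/65]
R5 ← R5 + (49/65)·R3: [0, 0, 0, 68/65]
R5 ← R5 − (1/9)·R4: [0, 0, 0, 0]
4 nonzero rows, so rank(B) = 4.
B has 4 columns; by rank–nullity, nullity = 4 − 4 = 0.

0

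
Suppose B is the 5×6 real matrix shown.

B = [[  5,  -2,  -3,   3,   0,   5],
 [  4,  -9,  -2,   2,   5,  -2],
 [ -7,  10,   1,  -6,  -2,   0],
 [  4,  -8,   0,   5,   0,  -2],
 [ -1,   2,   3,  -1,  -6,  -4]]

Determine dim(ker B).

1

Row reduce to echelon form.
R2 ← R2 − (4/5)·R1: [0, -37/5, 2/5, -2/5, 5, -6]
R3 ← R3 + (7/5)·R1: [0, 36/5, -16/5, -9/5, -2, 7]
R4 ← R4 − (4/5)·R1: [0, -32/5, 12/5, 13/5, 0, -6]
R5 ← R5 + (1/5)·R1: [0, 8/5, 12/5, -2/5, -6, -3]
R3 ← R3 + (36/37)·R2: [0, 0, -104/37, -81/37, 106/37, 43/37]
R4 ← R4 − (32/37)·R2: [0, 0, 76/37, 109/37, -160/37, -30/37]
R5 ← R5 + (8/37)·R2: [0, 0, 92/37, -18/37, -182/37, -159/37]
R4 ← R4 + (19/26)·R3: [0, 0, 0, 35/26, -29/13, 1/26]
R5 ← R5 + (23/26)·R3: [0, 0, 0, -63/26, -31/13, -85/26]
R5 ← R5 + (9/5)·R4: [0, 0, 0, 0, -32/5, -16/5]
5 nonzero rows, so rank(B) = 5.
B has 6 columns; by rank–nullity, nullity = 6 − 5 = 1.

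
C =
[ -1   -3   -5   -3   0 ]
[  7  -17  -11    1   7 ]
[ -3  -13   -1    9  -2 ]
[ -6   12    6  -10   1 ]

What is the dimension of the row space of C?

Row reduce to echelon form.
R2 ← R2 + (7)·R1: [0, -38, -46, -20, 7]
R3 ← R3 − (3)·R1: [0, -4, 14, 18, -2]
R4 ← R4 − (6)·R1: [0, 30, 36, 8, 1]
R3 ← R3 − (2/19)·R2: [0, 0, 358/19, 382/19, -52/19]
R4 ← R4 + (15/19)·R2: [0, 0, -6/19, -148/19, 124/19]
R4 ← R4 + (3/179)·R3: [0, 0, 0, -1334/179, 1160/179]
Echelon form has 4 nonzero rows, so rank(C) = 4.
The row space has dimension equal to the rank: 4.

4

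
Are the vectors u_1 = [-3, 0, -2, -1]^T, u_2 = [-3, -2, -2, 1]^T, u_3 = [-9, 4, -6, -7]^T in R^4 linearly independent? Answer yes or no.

Form the matrix with these vectors as rows and row reduce.
R2 ← R2 − R1: [0, -2, 0, 2]
R3 ← R3 − (3)·R1: [0, 4, 0, -4]
R3 ← R3 + (2)·R2: [0, 0, 0, 0]
2 nonzero rows, so the 3 vectors span a space of dimension 2.
Since 2 < 3, the vectors are linearly dependent.

no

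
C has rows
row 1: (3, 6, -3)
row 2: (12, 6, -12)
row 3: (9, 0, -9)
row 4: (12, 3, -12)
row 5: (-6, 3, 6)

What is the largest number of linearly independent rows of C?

2

Row reduce to echelon form.
R2 ← R2 − (4)·R1: [0, -18, 0]
R3 ← R3 − (3)·R1: [0, -18, 0]
R4 ← R4 − (4)·R1: [0, -21, 0]
R5 ← R5 + (2)·R1: [0, 15, 0]
R3 ← R3 − R2: [0, 0, 0]
R4 ← R4 − (7/6)·R2: [0, 0, 0]
R5 ← R5 + (5/6)·R2: [0, 0, 0]
Echelon form has 2 nonzero rows, so rank(C) = 2.
The rank gives the maximum number of linearly independent rows: 2.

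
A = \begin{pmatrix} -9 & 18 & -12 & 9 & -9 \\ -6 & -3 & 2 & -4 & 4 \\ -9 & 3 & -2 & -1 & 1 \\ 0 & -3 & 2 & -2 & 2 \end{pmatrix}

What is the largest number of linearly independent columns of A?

Row reduce to echelon form.
R2 ← R2 − (2/3)·R1: [0, -15, 10, -10, 10]
R3 ← R3 − R1: [0, -15, 10, -10, 10]
R3 ← R3 − R2: [0, 0, 0, 0, 0]
R4 ← R4 − (1/5)·R2: [0, 0, 0, 0, 0]
Echelon form has 2 nonzero rows, so rank(A) = 2.
The rank gives the maximum number of linearly independent columns: 2.

2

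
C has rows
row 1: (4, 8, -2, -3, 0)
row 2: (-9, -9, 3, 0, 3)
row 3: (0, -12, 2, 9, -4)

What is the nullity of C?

Row reduce to echelon form.
R2 ← R2 + (9/4)·R1: [0, 9, -3/2, -27/4, 3]
R3 ← R3 + (4/3)·R2: [0, 0, 0, 0, 0]
2 nonzero rows, so rank(C) = 2.
C has 5 columns; by rank–nullity, nullity = 5 − 2 = 3.

3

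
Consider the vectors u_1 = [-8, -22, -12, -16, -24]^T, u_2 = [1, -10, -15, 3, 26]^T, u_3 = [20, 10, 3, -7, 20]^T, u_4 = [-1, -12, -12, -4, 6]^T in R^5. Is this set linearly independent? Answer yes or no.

yes

Form the matrix with these vectors as rows and row reduce.
R2 ← R2 + (1/8)·R1: [0, -51/4, -33/2, 1, 23]
R3 ← R3 + (5/2)·R1: [0, -45, -27, -47, -40]
R4 ← R4 − (1/8)·R1: [0, -37/4, -21/2, -2, 9]
R3 ← R3 − (60/17)·R2: [0, 0, 531/17, -859/17, -2060/17]
R4 ← R4 − (37/51)·R2: [0, 0, 25/17, -139/51, -392/51]
R4 ← R4 − (25/531)·R3: [0, 0, 0, -184/531, -1052/531]
4 nonzero rows, so the 4 vectors span a space of dimension 4.
Since 4 = 4, the vectors are linearly independent.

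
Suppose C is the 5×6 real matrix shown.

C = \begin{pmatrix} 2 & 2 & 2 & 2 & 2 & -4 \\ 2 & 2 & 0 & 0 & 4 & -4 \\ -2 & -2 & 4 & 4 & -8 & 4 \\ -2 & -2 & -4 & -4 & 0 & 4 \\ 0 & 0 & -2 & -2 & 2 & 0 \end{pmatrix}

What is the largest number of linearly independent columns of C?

2

Row reduce to echelon form.
R2 ← R2 − R1: [0, 0, -2, -2, 2, 0]
R3 ← R3 + R1: [0, 0, 6, 6, -6, 0]
R4 ← R4 + R1: [0, 0, -2, -2, 2, 0]
R3 ← R3 + (3)·R2: [0, 0, 0, 0, 0, 0]
R4 ← R4 − R2: [0, 0, 0, 0, 0, 0]
R5 ← R5 − R2: [0, 0, 0, 0, 0, 0]
Echelon form has 2 nonzero rows, so rank(C) = 2.
The rank gives the maximum number of linearly independent columns: 2.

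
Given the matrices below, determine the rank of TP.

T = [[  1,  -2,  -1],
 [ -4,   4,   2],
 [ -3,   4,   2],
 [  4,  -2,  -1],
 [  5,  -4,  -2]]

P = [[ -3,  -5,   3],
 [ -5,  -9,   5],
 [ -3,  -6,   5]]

2

First compute TP:
[[ 10,  19, -12],
 [-14, -28,  18],
 [-17, -33,  21],
 [  1,   4,  -3],
 [ 11,  23, -15]]
Now row reduce the product.
R2 ← R2 + (7/5)·R1: [0, -7/5, 6/5]
R3 ← R3 + (17/10)·R1: [0, -7/10, 3/5]
R4 ← R4 − (1/10)·R1: [0, 21/10, -9/5]
R5 ← R5 − (11/10)·R1: [0, 21/10, -9/5]
R3 ← R3 − (1/2)·R2: [0, 0, 0]
R4 ← R4 + (3/2)·R2: [0, 0, 0]
R5 ← R5 + (3/2)·R2: [0, 0, 0]
2 nonzero rows, so rank(TP) = 2.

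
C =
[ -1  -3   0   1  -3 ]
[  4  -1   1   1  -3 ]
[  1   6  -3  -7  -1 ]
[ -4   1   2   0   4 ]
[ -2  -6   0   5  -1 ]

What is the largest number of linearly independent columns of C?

Row reduce to echelon form.
R2 ← R2 + (4)·R1: [0, -13, 1, 5, -15]
R3 ← R3 + R1: [0, 3, -3, -6, -4]
R4 ← R4 − (4)·R1: [0, 13, 2, -4, 16]
R5 ← R5 − (2)·R1: [0, 0, 0, 3, 5]
R3 ← R3 + (3/13)·R2: [0, 0, -36/13, -63/13, -97/13]
R4 ← R4 + R2: [0, 0, 3, 1, 1]
R4 ← R4 + (13/12)·R3: [0, 0, 0, -17/4, -85/12]
R5 ← R5 + (12/17)·R4: [0, 0, 0, 0, 0]
Echelon form has 4 nonzero rows, so rank(C) = 4.
The rank gives the maximum number of linearly independent columns: 4.

4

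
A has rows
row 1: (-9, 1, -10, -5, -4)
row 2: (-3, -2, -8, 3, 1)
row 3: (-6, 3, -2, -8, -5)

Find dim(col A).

2

Row reduce to echelon form.
R2 ← R2 − (1/3)·R1: [0, -7/3, -14/3, 14/3, 7/3]
R3 ← R3 − (2/3)·R1: [0, 7/3, 14/3, -14/3, -7/3]
R3 ← R3 + R2: [0, 0, 0, 0, 0]
Echelon form has 2 nonzero rows, so rank(A) = 2.
The column space has dimension equal to the rank: 2.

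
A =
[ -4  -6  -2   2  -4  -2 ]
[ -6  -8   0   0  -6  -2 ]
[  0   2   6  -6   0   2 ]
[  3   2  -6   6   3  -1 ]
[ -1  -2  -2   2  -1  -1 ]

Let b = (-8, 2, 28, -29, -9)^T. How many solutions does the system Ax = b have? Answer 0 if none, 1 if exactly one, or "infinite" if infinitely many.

Row reduce the augmented matrix [A | b].
R2 ← R2 − (3/2)·R1: [0, 1, 3, -3, 0, 1, 14]
R4 ← R4 + (3/4)·R1: [0, -5/2, -15/2, 15/2, 0, -5/2, -35]
R5 ← R5 − (1/4)·R1: [0, -1/2, -3/2, 3/2, 0, -1/2, -7]
R3 ← R3 − (2)·R2: [0, 0, 0, 0, 0, 0, 0]
R4 ← R4 + (5/2)·R2: [0, 0, 0, 0, 0, 0, 0]
R5 ← R5 + (1/2)·R2: [0, 0, 0, 0, 0, 0, 0]
The echelon form has 2 nonzero rows, and every pivot lies in the first 6 columns, so rank(A) = rank([A|b]) = 2.
The system is consistent.
rank = 2 < 6 unknowns, so there are infinitely many solutions.

infinite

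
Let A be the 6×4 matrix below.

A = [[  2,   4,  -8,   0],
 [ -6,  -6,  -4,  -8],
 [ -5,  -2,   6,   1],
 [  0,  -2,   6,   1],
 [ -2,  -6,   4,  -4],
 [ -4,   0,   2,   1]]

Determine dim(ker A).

1

Row reduce to echelon form.
R2 ← R2 + (3)·R1: [0, 6, -28, -8]
R3 ← R3 + (5/2)·R1: [0, 8, -14, 1]
R5 ← R5 + R1: [0, -2, -4, -4]
R6 ← R6 + (2)·R1: [0, 8, -14, 1]
R3 ← R3 − (4/3)·R2: [0, 0, 70/3, 35/3]
R4 ← R4 + (1/3)·R2: [0, 0, -10/3, -5/3]
R5 ← R5 + (1/3)·R2: [0, 0, -40/3, -20/3]
R6 ← R6 − (4/3)·R2: [0, 0, 70/3, 35/3]
R4 ← R4 + (1/7)·R3: [0, 0, 0, 0]
R5 ← R5 + (4/7)·R3: [0, 0, 0, 0]
R6 ← R6 − R3: [0, 0, 0, 0]
3 nonzero rows, so rank(A) = 3.
A has 4 columns; by rank–nullity, nullity = 4 − 3 = 1.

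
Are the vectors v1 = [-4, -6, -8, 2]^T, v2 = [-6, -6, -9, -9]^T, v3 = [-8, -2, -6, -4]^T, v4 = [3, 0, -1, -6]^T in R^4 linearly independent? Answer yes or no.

Form the matrix with these vectors as rows and row reduce.
R2 ← R2 − (3/2)·R1: [0, 3, 3, -12]
R3 ← R3 − (2)·R1: [0, 10, 10, -8]
R4 ← R4 + (3/4)·R1: [0, -9/2, -7, -9/2]
R3 ← R3 − (10/3)·R2: [0, 0, 0, 32]
R4 ← R4 + (3/2)·R2: [0, 0, -5/2, -45/2]
Swap R3 ↔ R4
4 nonzero rows, so the 4 vectors span a space of dimension 4.
Since 4 = 4, the vectors are linearly independent.

yes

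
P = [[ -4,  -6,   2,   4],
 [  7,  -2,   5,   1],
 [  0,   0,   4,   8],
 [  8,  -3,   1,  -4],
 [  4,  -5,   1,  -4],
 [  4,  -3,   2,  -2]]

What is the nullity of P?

0

Row reduce to echelon form.
R2 ← R2 + (7/4)·R1: [0, -25/2, 17/2, 8]
R4 ← R4 + (2)·R1: [0, -15, 5, 4]
R5 ← R5 + R1: [0, -11, 3, 0]
R6 ← R6 + R1: [0, -9, 4, 2]
R4 ← R4 − (6/5)·R2: [0, 0, -26/5, -28/5]
R5 ← R5 − (22/25)·R2: [0, 0, -112/25, -176/25]
R6 ← R6 − (18/25)·R2: [0, 0, -53/25, -94/25]
R4 ← R4 + (13/10)·R3: [0, 0, 0, 24/5]
R5 ← R5 + (28/25)·R3: [0, 0, 0, 48/25]
R6 ← R6 + (53/100)·R3: [0, 0, 0, 12/25]
R5 ← R5 − (2/5)·R4: [0, 0, 0, 0]
R6 ← R6 − (1/10)·R4: [0, 0, 0, 0]
4 nonzero rows, so rank(P) = 4.
P has 4 columns; by rank–nullity, nullity = 4 − 4 = 0.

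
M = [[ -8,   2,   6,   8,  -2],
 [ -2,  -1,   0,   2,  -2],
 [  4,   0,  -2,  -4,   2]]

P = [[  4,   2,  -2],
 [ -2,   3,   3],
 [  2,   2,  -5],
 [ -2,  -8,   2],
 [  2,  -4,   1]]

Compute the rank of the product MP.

First compute MP:
[[-44, -54,   6],
 [-14, -15,   3],
 [ 24,  28,  -4]]
Now row reduce the product.
R2 ← R2 − (7/22)·R1: [0, 24/11, 12/11]
R3 ← R3 + (6/11)·R1: [0, -16/11, -8/11]
R3 ← R3 + (2/3)·R2: [0, 0, 0]
2 nonzero rows, so rank(MP) = 2.

2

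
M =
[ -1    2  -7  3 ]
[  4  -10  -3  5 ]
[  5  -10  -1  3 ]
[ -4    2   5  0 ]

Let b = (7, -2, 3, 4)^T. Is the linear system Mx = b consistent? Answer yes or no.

no

Row reduce the augmented matrix [M | b].
R2 ← R2 + (4)·R1: [0, -2, -31, 17, 26]
R3 ← R3 + (5)·R1: [0, 0, -36, 18, 38]
R4 ← R4 − (4)·R1: [0, -6, 33, -12, -24]
R4 ← R4 − (3)·R2: [0, 0, 126, -63, -102]
R4 ← R4 + (7/2)·R3: [0, 0, 0, 0, 31]
The echelon form has 4 nonzero rows; the last pivot sits in the augmented column, so rank(M) = 3 but rank([M|b]) = 4.
Since the ranks differ, the system is inconsistent.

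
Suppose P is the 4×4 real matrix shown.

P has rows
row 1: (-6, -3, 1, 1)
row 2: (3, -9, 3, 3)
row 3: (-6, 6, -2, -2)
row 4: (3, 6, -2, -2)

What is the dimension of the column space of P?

2

Row reduce to echelon form.
R2 ← R2 + (1/2)·R1: [0, -21/2, 7/2, 7/2]
R3 ← R3 − R1: [0, 9, -3, -3]
R4 ← R4 + (1/2)·R1: [0, 9/2, -3/2, -3/2]
R3 ← R3 + (6/7)·R2: [0, 0, 0, 0]
R4 ← R4 + (3/7)·R2: [0, 0, 0, 0]
Echelon form has 2 nonzero rows, so rank(P) = 2.
The column space has dimension equal to the rank: 2.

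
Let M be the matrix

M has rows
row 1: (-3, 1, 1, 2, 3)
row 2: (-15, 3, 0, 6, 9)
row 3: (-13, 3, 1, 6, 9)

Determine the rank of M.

2

Row reduce to echelon form.
R2 ← R2 − (5)·R1: [0, -2, -5, -4, -6]
R3 ← R3 − (13/3)·R1: [0, -4/3, -10/3, -8/3, -4]
R3 ← R3 − (2/3)·R2: [0, 0, 0, 0, 0]
Echelon form has 2 nonzero rows, so rank(M) = 2.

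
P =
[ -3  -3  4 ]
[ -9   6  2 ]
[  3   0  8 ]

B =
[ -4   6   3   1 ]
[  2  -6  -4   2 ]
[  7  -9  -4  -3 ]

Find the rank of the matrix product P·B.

First compute PB:
[[ 34, -36, -13, -21],
 [ 62, -108, -59,  -3],
 [ 44, -54, -23, -21]]
Now row reduce the product.
R2 ← R2 − (31/17)·R1: [0, -720/17, -600/17, 600/17]
R3 ← R3 − (22/17)·R1: [0, -126/17, -105/17, 105/17]
R3 ← R3 − (7/40)·R2: [0, 0, 0, 0]
2 nonzero rows, so rank(PB) = 2.

2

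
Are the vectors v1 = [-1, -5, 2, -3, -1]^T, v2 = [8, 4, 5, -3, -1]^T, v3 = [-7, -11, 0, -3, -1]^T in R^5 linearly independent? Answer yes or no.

Form the matrix with these vectors as rows and row reduce.
R2 ← R2 + (8)·R1: [0, -36, 21, -27, -9]
R3 ← R3 − (7)·R1: [0, 24, -14, 18, 6]
R3 ← R3 + (2/3)·R2: [0, 0, 0, 0, 0]
2 nonzero rows, so the 3 vectors span a space of dimension 2.
Since 2 < 3, the vectors are linearly dependent.

no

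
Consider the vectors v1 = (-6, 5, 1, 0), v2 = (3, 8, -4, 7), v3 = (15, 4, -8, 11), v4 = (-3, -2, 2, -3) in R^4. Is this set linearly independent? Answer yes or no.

Form the matrix with these vectors as rows and row reduce.
R2 ← R2 + (1/2)·R1: [0, 21/2, -7/2, 7]
R3 ← R3 + (5/2)·R1: [0, 33/2, -11/2, 11]
R4 ← R4 − (1/2)·R1: [0, -9/2, 3/2, -3]
R3 ← R3 − (11/7)·R2: [0, 0, 0, 0]
R4 ← R4 + (3/7)·R2: [0, 0, 0, 0]
2 nonzero rows, so the 4 vectors span a space of dimension 2.
Since 2 < 4, the vectors are linearly dependent.

no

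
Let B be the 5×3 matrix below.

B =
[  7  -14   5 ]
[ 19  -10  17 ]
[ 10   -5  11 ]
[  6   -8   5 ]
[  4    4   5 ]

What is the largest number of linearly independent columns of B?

3

Row reduce to echelon form.
R2 ← R2 − (19/7)·R1: [0, 28, 24/7]
R3 ← R3 − (10/7)·R1: [0, 15, 27/7]
R4 ← R4 − (6/7)·R1: [0, 4, 5/7]
R5 ← R5 − (4/7)·R1: [0, 12, 15/7]
R3 ← R3 − (15/28)·R2: [0, 0, 99/49]
R4 ← R4 − (1/7)·R2: [0, 0, 11/49]
R5 ← R5 − (3/7)·R2: [0, 0, 33/49]
R4 ← R4 − (1/9)·R3: [0, 0, 0]
R5 ← R5 − (1/3)·R3: [0, 0, 0]
Echelon form has 3 nonzero rows, so rank(B) = 3.
The rank gives the maximum number of linearly independent columns: 3.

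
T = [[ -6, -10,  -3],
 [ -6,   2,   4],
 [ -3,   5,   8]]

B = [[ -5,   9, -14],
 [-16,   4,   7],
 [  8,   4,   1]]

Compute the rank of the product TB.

3

First compute TB:
[[166, -106,  11],
 [ 30, -30, 102],
 [ -1,  25,  85]]
Now row reduce the product.
R2 ← R2 − (15/83)·R1: [0, -900/83, 8301/83]
R3 ← R3 + (1/166)·R1: [0, 2022/83, 14121/166]
R3 ← R3 + (337/150)·R2: [0, 0, 7744/25]
3 nonzero rows, so rank(TB) = 3.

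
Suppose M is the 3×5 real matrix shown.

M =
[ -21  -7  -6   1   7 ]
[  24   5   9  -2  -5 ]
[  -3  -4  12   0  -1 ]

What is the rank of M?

Row reduce to echelon form.
R2 ← R2 + (8/7)·R1: [0, -3, 15/7, -6/7, 3]
R3 ← R3 − (1/7)·R1: [0, -3, 90/7, -1/7, -2]
R3 ← R3 − R2: [0, 0, 75/7, 5/7, -5]
Echelon form has 3 nonzero rows, so rank(M) = 3.

3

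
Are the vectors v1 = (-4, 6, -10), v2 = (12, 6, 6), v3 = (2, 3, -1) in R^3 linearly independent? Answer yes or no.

Form the matrix with these vectors as rows and row reduce.
R2 ← R2 + (3)·R1: [0, 24, -24]
R3 ← R3 + (1/2)·R1: [0, 6, -6]
R3 ← R3 − (1/4)·R2: [0, 0, 0]
2 nonzero rows, so the 3 vectors span a space of dimension 2.
Since 2 < 3, the vectors are linearly dependent.

no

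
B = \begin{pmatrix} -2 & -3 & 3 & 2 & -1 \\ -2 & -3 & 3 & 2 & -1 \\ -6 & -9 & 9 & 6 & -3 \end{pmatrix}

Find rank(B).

1

Row reduce to echelon form.
R2 ← R2 − R1: [0, 0, 0, 0, 0]
R3 ← R3 − (3)·R1: [0, 0, 0, 0, 0]
Echelon form has 1 nonzero row, so rank(B) = 1.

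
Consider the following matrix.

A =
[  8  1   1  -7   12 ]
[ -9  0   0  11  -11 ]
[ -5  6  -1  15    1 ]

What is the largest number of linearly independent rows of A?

3

Row reduce to echelon form.
R2 ← R2 + (9/8)·R1: [0, 9/8, 9/8, 25/8, 5/2]
R3 ← R3 + (5/8)·R1: [0, 53/8, -3/8, 85/8, 17/2]
R3 ← R3 − (53/9)·R2: [0, 0, -7, -70/9, -56/9]
Echelon form has 3 nonzero rows, so rank(A) = 3.
The rank gives the maximum number of linearly independent rows: 3.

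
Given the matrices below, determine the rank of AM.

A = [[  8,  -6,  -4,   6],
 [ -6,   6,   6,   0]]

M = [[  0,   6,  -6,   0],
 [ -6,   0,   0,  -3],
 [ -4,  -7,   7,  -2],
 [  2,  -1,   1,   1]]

First compute AM:
[[ 64,  70, -70,  32],
 [-60, -78,  78, -30]]
Now row reduce the product.
R2 ← R2 + (15/16)·R1: [0, -99/8, 99/8, 0]
2 nonzero rows, so rank(AM) = 2.

2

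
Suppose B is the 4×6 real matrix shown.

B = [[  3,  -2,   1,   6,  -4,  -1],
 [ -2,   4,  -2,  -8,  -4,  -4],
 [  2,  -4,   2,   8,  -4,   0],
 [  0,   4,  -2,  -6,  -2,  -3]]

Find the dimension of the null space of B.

3

Row reduce to echelon form.
R2 ← R2 + (2/3)·R1: [0, 8/3, -4/3, -4, -20/3, -14/3]
R3 ← R3 − (2/3)·R1: [0, -8/3, 4/3, 4, -4/3, 2/3]
R3 ← R3 + R2: [0, 0, 0, 0, -8, -4]
R4 ← R4 − (3/2)·R2: [0, 0, 0, 0, 8, 4]
R4 ← R4 + R3: [0, 0, 0, 0, 0, 0]
3 nonzero rows, so rank(B) = 3.
B has 6 columns; by rank–nullity, nullity = 6 − 3 = 3.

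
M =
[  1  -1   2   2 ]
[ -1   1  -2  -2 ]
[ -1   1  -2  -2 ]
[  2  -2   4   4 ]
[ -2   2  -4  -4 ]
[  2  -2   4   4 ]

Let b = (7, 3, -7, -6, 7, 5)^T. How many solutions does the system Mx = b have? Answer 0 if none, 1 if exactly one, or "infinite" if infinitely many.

0

Row reduce the augmented matrix [M | b].
R2 ← R2 + R1: [0, 0, 0, 0, 10]
R3 ← R3 + R1: [0, 0, 0, 0, 0]
R4 ← R4 − (2)·R1: [0, 0, 0, 0, -20]
R5 ← R5 + (2)·R1: [0, 0, 0, 0, 21]
R6 ← R6 − (2)·R1: [0, 0, 0, 0, -9]
R4 ← R4 + (2)·R2: [0, 0, 0, 0, 0]
R5 ← R5 − (21/10)·R2: [0, 0, 0, 0, 0]
R6 ← R6 + (9/10)·R2: [0, 0, 0, 0, 0]
The echelon form has 2 nonzero rows; the last pivot sits in the augmented column, so rank(M) = 1 but rank([M|b]) = 2.
Since the ranks differ, the system is inconsistent.
It has no solutions.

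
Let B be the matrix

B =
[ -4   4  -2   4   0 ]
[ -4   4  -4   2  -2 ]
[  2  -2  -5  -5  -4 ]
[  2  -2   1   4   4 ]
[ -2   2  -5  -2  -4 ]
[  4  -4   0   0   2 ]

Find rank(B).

Row reduce to echelon form.
R2 ← R2 − R1: [0, 0, -2, -2, -2]
R3 ← R3 + (1/2)·R1: [0, 0, -6, -3, -4]
R4 ← R4 + (1/2)·R1: [0, 0, 0, 6, 4]
R5 ← R5 − (1/2)·R1: [0, 0, -4, -4, -4]
R6 ← R6 + R1: [0, 0, -2, 4, 2]
R3 ← R3 − (3)·R2: [0, 0, 0, 3, 2]
R5 ← R5 − (2)·R2: [0, 0, 0, 0, 0]
R6 ← R6 − R2: [0, 0, 0, 6, 4]
R4 ← R4 − (2)·R3: [0, 0, 0, 0, 0]
R6 ← R6 − (2)·R3: [0, 0, 0, 0, 0]
Echelon form has 3 nonzero rows, so rank(B) = 3.

3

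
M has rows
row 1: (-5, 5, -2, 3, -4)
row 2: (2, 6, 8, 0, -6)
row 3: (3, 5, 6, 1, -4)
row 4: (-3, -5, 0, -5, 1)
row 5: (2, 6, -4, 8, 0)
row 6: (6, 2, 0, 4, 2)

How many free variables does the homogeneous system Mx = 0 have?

2

Row reduce to echelon form.
R2 ← R2 + (2/5)·R1: [0, 8, 36/5, 6/5, -38/5]
R3 ← R3 + (3/5)·R1: [0, 8, 24/5, 14/5, -32/5]
R4 ← R4 − (3/5)·R1: [0, -8, 6/5, -34/5, 17/5]
R5 ← R5 + (2/5)·R1: [0, 8, -24/5, 46/5, -8/5]
R6 ← R6 + (6/5)·R1: [0, 8, -12/5, 38/5, -14/5]
R3 ← R3 − R2: [0, 0, -12/5, 8/5, 6/5]
R4 ← R4 + R2: [0, 0, 42/5, -28/5, -21/5]
R5 ← R5 − R2: [0, 0, -12, 8, 6]
R6 ← R6 − R2: [0, 0, -48/5, 32/5, 24/5]
R4 ← R4 + (7/2)·R3: [0, 0, 0, 0, 0]
R5 ← R5 − (5)·R3: [0, 0, 0, 0, 0]
R6 ← R6 − (4)·R3: [0, 0, 0, 0, 0]
3 nonzero rows, so rank(M) = 3.
M has 5 columns; by rank–nullity, nullity = 5 − 3 = 2.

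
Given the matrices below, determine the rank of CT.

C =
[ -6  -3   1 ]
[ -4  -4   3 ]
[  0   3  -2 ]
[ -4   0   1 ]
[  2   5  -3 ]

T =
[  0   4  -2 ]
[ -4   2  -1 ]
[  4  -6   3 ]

First compute CT:
[[ 16, -36,  18],
 [ 28, -42,  21],
 [-20,  18,  -9],
 [  4, -22,  11],
 [-32,  36, -18]]
Now row reduce the product.
R2 ← R2 − (7/4)·R1: [0, 21, -21/2]
R3 ← R3 + (5/4)·R1: [0, -27, 27/2]
R4 ← R4 − (1/4)·R1: [0, -13, 13/2]
R5 ← R5 + (2)·R1: [0, -36, 18]
R3 ← R3 + (9/7)·R2: [0, 0, 0]
R4 ← R4 + (13/21)·R2: [0, 0, 0]
R5 ← R5 + (12/7)·R2: [0, 0, 0]
2 nonzero rows, so rank(CT) = 2.

2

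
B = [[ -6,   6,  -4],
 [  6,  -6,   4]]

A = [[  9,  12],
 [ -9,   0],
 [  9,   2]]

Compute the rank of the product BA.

First compute BA:
[[-144, -80],
 [144,  80]]
Now row reduce the product.
R2 ← R2 + R1: [0, 0]
1 nonzero row, so rank(BA) = 1.

1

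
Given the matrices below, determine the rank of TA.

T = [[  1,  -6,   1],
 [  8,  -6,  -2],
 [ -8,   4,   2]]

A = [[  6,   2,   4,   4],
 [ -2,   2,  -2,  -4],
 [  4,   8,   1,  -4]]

2

First compute TA:
[[ 22,  -2,  17,  24],
 [ 52, -12,  42,  64],
 [-48,   8, -38, -56]]
Now row reduce the product.
R2 ← R2 − (26/11)·R1: [0, -80/11, 20/11, 80/11]
R3 ← R3 + (24/11)·R1: [0, 40/11, -10/11, -40/11]
R3 ← R3 + (1/2)·R2: [0, 0, 0, 0]
2 nonzero rows, so rank(TA) = 2.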